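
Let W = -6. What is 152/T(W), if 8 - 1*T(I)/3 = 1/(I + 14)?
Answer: 1216/189 ≈ 6.4339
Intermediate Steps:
T(I) = 24 - 3/(14 + I) (T(I) = 24 - 3/(I + 14) = 24 - 3/(14 + I))
152/T(W) = 152/((3*(111 + 8*(-6))/(14 - 6))) = 152/((3*(111 - 48)/8)) = 152/((3*(⅛)*63)) = 152/(189/8) = 152*(8/189) = 1216/189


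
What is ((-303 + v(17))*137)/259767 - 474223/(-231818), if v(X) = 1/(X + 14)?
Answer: 113565513529/60218666406 ≈ 1.8859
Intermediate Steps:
v(X) = 1/(14 + X)
((-303 + v(17))*137)/259767 - 474223/(-231818) = ((-303 + 1/(14 + 17))*137)/259767 - 474223/(-231818) = ((-303 + 1/31)*137)*(1/259767) - 474223*(-1/231818) = ((-303 + 1/31)*137)*(1/259767) + 474223/231818 = -9392/31*137*(1/259767) + 474223/231818 = -1286704/31*1/259767 + 474223/231818 = -1286704/8052777 + 474223/231818 = 113565513529/60218666406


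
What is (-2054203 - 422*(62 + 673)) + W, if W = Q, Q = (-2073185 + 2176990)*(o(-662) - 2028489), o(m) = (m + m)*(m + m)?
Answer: -28601991338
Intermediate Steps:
o(m) = 4*m**2 (o(m) = (2*m)*(2*m) = 4*m**2)
Q = -28599626965 (Q = (-2073185 + 2176990)*(4*(-662)**2 - 2028489) = 103805*(4*438244 - 2028489) = 103805*(1752976 - 2028489) = 103805*(-275513) = -28599626965)
W = -28599626965
(-2054203 - 422*(62 + 673)) + W = (-2054203 - 422*(62 + 673)) - 28599626965 = (-2054203 - 422*735) - 28599626965 = (-2054203 - 1*310170) - 28599626965 = (-2054203 - 310170) - 28599626965 = -2364373 - 28599626965 = -28601991338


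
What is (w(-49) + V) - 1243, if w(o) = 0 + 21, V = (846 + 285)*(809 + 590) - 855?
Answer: 1580192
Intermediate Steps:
V = 1581414 (V = 1131*1399 - 855 = 1582269 - 855 = 1581414)
w(o) = 21
(w(-49) + V) - 1243 = (21 + 1581414) - 1243 = 1581435 - 1243 = 1580192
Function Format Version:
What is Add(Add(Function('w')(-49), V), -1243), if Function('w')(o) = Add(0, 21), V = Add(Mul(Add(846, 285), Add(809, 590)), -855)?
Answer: 1580192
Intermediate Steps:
V = 1581414 (V = Add(Mul(1131, 1399), -855) = Add(1582269, -855) = 1581414)
Function('w')(o) = 21
Add(Add(Function('w')(-49), V), -1243) = Add(Add(21, 1581414), -1243) = Add(1581435, -1243) = 1580192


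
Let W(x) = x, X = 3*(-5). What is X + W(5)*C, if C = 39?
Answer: 180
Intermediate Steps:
X = -15
X + W(5)*C = -15 + 5*39 = -15 + 195 = 180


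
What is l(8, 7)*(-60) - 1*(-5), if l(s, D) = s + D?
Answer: -895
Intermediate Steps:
l(s, D) = D + s
l(8, 7)*(-60) - 1*(-5) = (7 + 8)*(-60) - 1*(-5) = 15*(-60) + 5 = -900 + 5 = -895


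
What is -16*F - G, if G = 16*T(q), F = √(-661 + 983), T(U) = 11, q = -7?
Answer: -176 - 16*√322 ≈ -463.11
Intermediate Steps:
F = √322 ≈ 17.944
G = 176 (G = 16*11 = 176)
-16*F - G = -16*√322 - 1*176 = -16*√322 - 176 = -176 - 16*√322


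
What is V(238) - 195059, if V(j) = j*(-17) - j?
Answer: -199343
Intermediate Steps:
V(j) = -18*j (V(j) = -17*j - j = -18*j)
V(238) - 195059 = -18*238 - 195059 = -4284 - 195059 = -199343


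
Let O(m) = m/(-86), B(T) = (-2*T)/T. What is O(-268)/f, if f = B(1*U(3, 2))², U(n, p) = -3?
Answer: 67/86 ≈ 0.77907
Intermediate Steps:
B(T) = -2
O(m) = -m/86 (O(m) = m*(-1/86) = -m/86)
f = 4 (f = (-2)² = 4)
O(-268)/f = -1/86*(-268)/4 = (134/43)*(¼) = 67/86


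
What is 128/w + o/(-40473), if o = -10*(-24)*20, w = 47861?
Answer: -74850752/645692751 ≈ -0.11592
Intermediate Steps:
o = 4800 (o = 240*20 = 4800)
128/w + o/(-40473) = 128/47861 + 4800/(-40473) = 128*(1/47861) + 4800*(-1/40473) = 128/47861 - 1600/13491 = -74850752/645692751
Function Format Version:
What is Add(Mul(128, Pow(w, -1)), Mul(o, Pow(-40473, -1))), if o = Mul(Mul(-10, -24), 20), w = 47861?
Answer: Rational(-74850752, 645692751) ≈ -0.11592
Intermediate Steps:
o = 4800 (o = Mul(240, 20) = 4800)
Add(Mul(128, Pow(w, -1)), Mul(o, Pow(-40473, -1))) = Add(Mul(128, Pow(47861, -1)), Mul(4800, Pow(-40473, -1))) = Add(Mul(128, Rational(1, 47861)), Mul(4800, Rational(-1, 40473))) = Add(Rational(128, 47861), Rational(-1600, 13491)) = Rational(-74850752, 645692751)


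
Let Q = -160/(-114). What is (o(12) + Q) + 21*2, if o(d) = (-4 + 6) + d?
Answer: 3272/57 ≈ 57.404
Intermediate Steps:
o(d) = 2 + d
Q = 80/57 (Q = -160*(-1/114) = 80/57 ≈ 1.4035)
(o(12) + Q) + 21*2 = ((2 + 12) + 80/57) + 21*2 = (14 + 80/57) + 42 = 878/57 + 42 = 3272/57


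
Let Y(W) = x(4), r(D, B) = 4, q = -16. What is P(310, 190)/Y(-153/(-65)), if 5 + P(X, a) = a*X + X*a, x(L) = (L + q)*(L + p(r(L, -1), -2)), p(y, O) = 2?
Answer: -39265/24 ≈ -1636.0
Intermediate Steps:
x(L) = (-16 + L)*(2 + L) (x(L) = (L - 16)*(L + 2) = (-16 + L)*(2 + L))
P(X, a) = -5 + 2*X*a (P(X, a) = -5 + (a*X + X*a) = -5 + (X*a + X*a) = -5 + 2*X*a)
Y(W) = -72 (Y(W) = -32 + 4² - 14*4 = -32 + 16 - 56 = -72)
P(310, 190)/Y(-153/(-65)) = (-5 + 2*310*190)/(-72) = (-5 + 117800)*(-1/72) = 117795*(-1/72) = -39265/24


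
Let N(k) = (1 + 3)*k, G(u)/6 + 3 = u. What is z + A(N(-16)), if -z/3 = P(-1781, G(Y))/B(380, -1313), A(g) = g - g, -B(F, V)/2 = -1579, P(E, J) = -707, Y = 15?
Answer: 2121/3158 ≈ 0.67163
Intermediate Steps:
G(u) = -18 + 6*u
N(k) = 4*k
B(F, V) = 3158 (B(F, V) = -2*(-1579) = 3158)
A(g) = 0
z = 2121/3158 (z = -(-2121)/3158 = -3*(-707/3158) = 2121/3158 ≈ 0.67163)
z + A(N(-16)) = 2121/3158 + 0 = 2121/3158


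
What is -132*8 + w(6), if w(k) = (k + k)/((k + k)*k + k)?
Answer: -13726/13 ≈ -1055.8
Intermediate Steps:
w(k) = 2*k/(k + 2*k²) (w(k) = (2*k)/((2*k)*k + k) = (2*k)/(2*k² + k) = (2*k)/(k + 2*k²) = 2*k/(k + 2*k²))
-132*8 + w(6) = -132*8 + 2/(1 + 2*6) = -66*16 + 2/(1 + 12) = -1056 + 2/13 = -13726/13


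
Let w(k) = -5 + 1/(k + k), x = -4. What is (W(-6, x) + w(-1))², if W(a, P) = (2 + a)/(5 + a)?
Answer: 9/4 ≈ 2.2500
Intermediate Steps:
w(k) = -5 + 1/(2*k)
W(a, P) = (2 + a)/(5 + a)
(W(-6, x) + w(-1))² = ((2 - 6)/(5 - 6) + (-5 + (½)/(-1)))² = (-4/(-1) + (-5 + (½)*(-1)))² = (-1*(-4) + (-5 - ½))² = (4 - 11/2)² = (-3/2)² = 9/4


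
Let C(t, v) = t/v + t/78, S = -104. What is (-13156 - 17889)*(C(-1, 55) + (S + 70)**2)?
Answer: -30791095363/858 ≈ -3.5887e+7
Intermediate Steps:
C(t, v) = t/78 + t/v (C(t, v) = t/v + t*(1/78) = t/v + t/78 = t/78 + t/v)
(-13156 - 17889)*(C(-1, 55) + (S + 70)**2) = (-13156 - 17889)*(((1/78)*(-1) - 1/55) + (-104 + 70)**2) = -31045*((-1/78 - 1*1/55) + (-34)**2) = -31045*((-1/78 - 1/55) + 1156) = -31045*(-133/4290 + 1156) = -31045*4959107/4290 = -30791095363/858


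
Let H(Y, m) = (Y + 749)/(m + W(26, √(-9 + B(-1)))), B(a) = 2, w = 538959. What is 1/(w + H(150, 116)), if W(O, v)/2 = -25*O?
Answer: 1184/638126557 ≈ 1.8554e-6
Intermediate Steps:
W(O, v) = -50*O (W(O, v) = 2*(-25*O) = -50*O)
H(Y, m) = (749 + Y)/(-1300 + m) (H(Y, m) = (Y + 749)/(m - 50*26) = (749 + Y)/(m - 1300) = (749 + Y)/(-1300 + m))
1/(w + H(150, 116)) = 1/(538959 + (749 + 150)/(-1300 + 116)) = 1/(538959 + 899/(-1184)) = 1/(538959 - 1/1184*899) = 1/(538959 - 899/1184) = 1/(638126557/1184) = 1184/638126557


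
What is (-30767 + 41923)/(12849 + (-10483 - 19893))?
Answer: -11156/17527 ≈ -0.63650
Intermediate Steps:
(-30767 + 41923)/(12849 + (-10483 - 19893)) = 11156/(12849 - 30376) = 11156/(-17527) = 11156*(-1/17527) = -11156/17527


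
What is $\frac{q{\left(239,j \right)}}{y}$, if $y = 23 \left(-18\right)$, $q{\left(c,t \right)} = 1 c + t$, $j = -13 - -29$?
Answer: $- \frac{85}{138} \approx -0.61594$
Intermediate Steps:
$j = 16$ ($j = -13 + 29 = 16$)
$q{\left(c,t \right)} = c + t$
$y = -414$
$\frac{q{\left(239,j \right)}}{y} = \frac{239 + 16}{-414} = 255 \left(- \frac{1}{414}\right) = - \frac{85}{138}$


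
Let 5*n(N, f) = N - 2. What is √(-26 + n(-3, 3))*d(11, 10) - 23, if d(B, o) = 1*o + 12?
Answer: -23 + 66*I*√3 ≈ -23.0 + 114.32*I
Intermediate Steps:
n(N, f) = -⅖ + N/5 (n(N, f) = (N - 2)/5 = (-2 + N)/5 = -⅖ + N/5)
d(B, o) = 12 + o (d(B, o) = o + 12 = 12 + o)
√(-26 + n(-3, 3))*d(11, 10) - 23 = √(-26 + (-⅖ + (⅕)*(-3)))*(12 + 10) - 23 = √(-26 + (-⅖ - ⅗))*22 - 23 = √(-26 - 1)*22 - 23 = √(-27)*22 - 23 = (3*I*√3)*22 - 23 = 66*I*√3 - 23 = -23 + 66*I*√3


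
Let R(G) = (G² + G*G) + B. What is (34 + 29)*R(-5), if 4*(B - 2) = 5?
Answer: 13419/4 ≈ 3354.8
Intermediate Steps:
B = 13/4 (B = 2 + (¼)*5 = 2 + 5/4 = 13/4 ≈ 3.2500)
R(G) = 13/4 + 2*G² (R(G) = (G² + G*G) + 13/4 = (G² + G²) + 13/4 = 2*G² + 13/4 = 13/4 + 2*G²)
(34 + 29)*R(-5) = (34 + 29)*(13/4 + 2*(-5)²) = 63*(13/4 + 2*25) = 63*(13/4 + 50) = 63*(213/4) = 13419/4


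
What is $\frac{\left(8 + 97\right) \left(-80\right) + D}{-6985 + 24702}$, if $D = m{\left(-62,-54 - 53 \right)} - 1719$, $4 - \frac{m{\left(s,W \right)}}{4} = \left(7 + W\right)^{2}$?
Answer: $- \frac{50103}{17717} \approx -2.828$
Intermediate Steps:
$m{\left(s,W \right)} = 16 - 4 \left(7 + W\right)^{2}$
$D = -41703$ ($D = \left(16 - 4 \left(7 - 107\right)^{2}\right) - 1719 = \left(16 - 4 \left(-100\right)^{2}\right) - 1719 = \left(16 - 40000\right) - 1719 = -39984 - 1719 = -41703$)
$\frac{\left(8 + 97\right) \left(-80\right) + D}{-6985 + 24702} = \frac{\left(8 + 97\right) \left(-80\right) - 41703}{-6985 + 24702} = \frac{105 \left(-80\right) - 41703}{17717} = \left(-8400 - 41703\right) \frac{1}{17717} = \left(-50103\right) \frac{1}{17717} = - \frac{50103}{17717}$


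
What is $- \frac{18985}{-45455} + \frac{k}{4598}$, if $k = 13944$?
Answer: $\frac{72111755}{20900209} \approx 3.4503$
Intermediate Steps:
$- \frac{18985}{-45455} + \frac{k}{4598} = - \frac{18985}{-45455} + \frac{13944}{4598} = \left(-18985\right) \left(- \frac{1}{45455}\right) + 13944 \cdot \frac{1}{4598} = \frac{3797}{9091} + \frac{6972}{2299} = \frac{72111755}{20900209}$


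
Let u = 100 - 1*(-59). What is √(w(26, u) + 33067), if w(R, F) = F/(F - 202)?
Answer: √61134046/43 ≈ 181.83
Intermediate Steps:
u = 159 (u = 100 + 59 = 159)
w(R, F) = F/(-202 + F)
√(w(26, u) + 33067) = √(159/(-202 + 159) + 33067) = √(159/(-43) + 33067) = √(159*(-1/43) + 33067) = √(-159/43 + 33067) = √(1421722/43) = √61134046/43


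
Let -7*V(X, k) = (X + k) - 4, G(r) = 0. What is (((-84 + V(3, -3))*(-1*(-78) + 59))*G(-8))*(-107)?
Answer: 0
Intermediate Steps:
V(X, k) = 4/7 - X/7 - k/7 (V(X, k) = -((X + k) - 4)/7 = -(-4 + X + k)/7 = 4/7 - X/7 - k/7)
(((-84 + V(3, -3))*(-1*(-78) + 59))*G(-8))*(-107) = (((-84 + (4/7 - 1/7*3 - 1/7*(-3)))*(-1*(-78) + 59))*0)*(-107) = (((-84 + (4/7 - 3/7 + 3/7))*(78 + 59))*0)*(-107) = (((-84 + 4/7)*137)*0)*(-107) = (-584/7*137*0)*(-107) = -80008/7*0*(-107) = 0*(-107) = 0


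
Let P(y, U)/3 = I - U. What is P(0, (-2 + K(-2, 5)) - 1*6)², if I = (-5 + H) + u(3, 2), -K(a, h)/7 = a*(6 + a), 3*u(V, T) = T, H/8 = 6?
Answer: 169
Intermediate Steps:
H = 48 (H = 8*6 = 48)
u(V, T) = T/3
K(a, h) = -7*a*(6 + a)
I = 131/3 (I = (-5 + 48) + (⅓)*2 = 43 + ⅔ = 131/3 ≈ 43.667)
P(y, U) = 131 - 3*U (P(y, U) = 3*(131/3 - U) = 131 - 3*U)
P(0, (-2 + K(-2, 5)) - 1*6)² = (131 - 3*((-2 - 7*(-2)*(6 - 2)) - 1*6))² = (131 - 3*((-2 - 7*(-2)*4) - 6))² = (131 - 3*((-2 + 56) - 6))² = (131 - 3*(54 - 6))² = (131 - 3*48)² = (131 - 144)² = (-13)² = 169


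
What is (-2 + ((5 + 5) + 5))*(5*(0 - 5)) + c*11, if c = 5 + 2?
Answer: -248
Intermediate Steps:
c = 7
(-2 + ((5 + 5) + 5))*(5*(0 - 5)) + c*11 = (-2 + ((5 + 5) + 5))*(5*(0 - 5)) + 7*11 = (-2 + (10 + 5))*(5*(-5)) + 77 = (-2 + 15)*(-25) + 77 = 13*(-25) + 77 = -325 + 77 = -248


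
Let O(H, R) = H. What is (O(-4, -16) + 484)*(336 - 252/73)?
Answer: 11652480/73 ≈ 1.5962e+5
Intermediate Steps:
(O(-4, -16) + 484)*(336 - 252/73) = (-4 + 484)*(336 - 252/73) = 480*(336 - 252*1/73) = 480*(336 - 252/73) = 480*(24276/73) = 11652480/73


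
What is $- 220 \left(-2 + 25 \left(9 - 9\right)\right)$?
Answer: $440$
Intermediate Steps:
$- 220 \left(-2 + 25 \left(9 - 9\right)\right) = - 220 \left(-2 + 25 \cdot 0\right) = - 220 \left(-2 + 0\right) = \left(-220\right) \left(-2\right) = 440$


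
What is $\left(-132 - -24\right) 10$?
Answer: $-1080$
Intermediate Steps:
$\left(-132 - -24\right) 10 = \left(-132 + 24\right) 10 = \left(-108\right) 10 = -1080$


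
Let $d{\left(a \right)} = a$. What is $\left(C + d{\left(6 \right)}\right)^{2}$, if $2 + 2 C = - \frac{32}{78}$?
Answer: $\frac{34969}{1521} \approx 22.991$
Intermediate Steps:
$C = - \frac{47}{39}$ ($C = -1 + \frac{\left(-32\right) \frac{1}{78}}{2} = -1 + \frac{1}{2} \left(- \frac{16}{39}\right) = -1 - \frac{8}{39} = - \frac{47}{39} \approx -1.2051$)
$\left(C + d{\left(6 \right)}\right)^{2} = \left(- \frac{47}{39} + 6\right)^{2} = \left(\frac{187}{39}\right)^{2} = \frac{34969}{1521}$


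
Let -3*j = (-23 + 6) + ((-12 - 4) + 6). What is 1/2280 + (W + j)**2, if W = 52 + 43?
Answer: 24660481/2280 ≈ 10816.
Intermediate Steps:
j = 9 (j = -((-23 + 6) + ((-12 - 4) + 6))/3 = -(-17 + (-16 + 6))/3 = -(-17 - 10)/3 = -1/3*(-27) = 9)
W = 95
1/2280 + (W + j)**2 = 1/2280 + (95 + 9)**2 = 1/2280 + 104**2 = 1/2280 + 10816 = 24660481/2280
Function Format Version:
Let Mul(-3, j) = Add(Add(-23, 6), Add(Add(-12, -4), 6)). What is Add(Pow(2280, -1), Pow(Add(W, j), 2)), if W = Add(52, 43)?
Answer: Rational(24660481, 2280) ≈ 10816.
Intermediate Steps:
j = 9 (j = Mul(Rational(-1, 3), Add(Add(-23, 6), Add(Add(-12, -4), 6))) = Mul(Rational(-1, 3), Add(-17, Add(-16, 6))) = Mul(Rational(-1, 3), Add(-17, -10)) = Mul(Rational(-1, 3), -27) = 9)
W = 95
Add(Pow(2280, -1), Pow(Add(W, j), 2)) = Add(Pow(2280, -1), Pow(Add(95, 9), 2)) = Add(Rational(1, 2280), Pow(104, 2)) = Add(Rational(1, 2280), 10816) = Rational(24660481, 2280)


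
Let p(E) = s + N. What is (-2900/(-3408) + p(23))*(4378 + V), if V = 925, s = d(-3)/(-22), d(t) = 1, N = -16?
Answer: -755163109/9372 ≈ -80577.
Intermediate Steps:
s = -1/22 (s = 1/(-22) = 1*(-1/22) = -1/22 ≈ -0.045455)
p(E) = -353/22 (p(E) = -1/22 - 16 = -353/22)
(-2900/(-3408) + p(23))*(4378 + V) = (-2900/(-3408) - 353/22)*(4378 + 925) = (-2900*(-1/3408) - 353/22)*5303 = (725/852 - 353/22)*5303 = -142403/9372*5303 = -755163109/9372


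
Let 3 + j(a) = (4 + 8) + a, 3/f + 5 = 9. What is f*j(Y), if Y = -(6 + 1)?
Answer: 3/2 ≈ 1.5000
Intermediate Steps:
f = ¾ (f = 3/(-5 + 9) = 3/4 = 3*(¼) = ¾ ≈ 0.75000)
Y = -7 (Y = -1*7 = -7)
j(a) = 9 + a (j(a) = -3 + ((4 + 8) + a) = -3 + (12 + a) = 9 + a)
f*j(Y) = 3*(9 - 7)/4 = (¾)*2 = 3/2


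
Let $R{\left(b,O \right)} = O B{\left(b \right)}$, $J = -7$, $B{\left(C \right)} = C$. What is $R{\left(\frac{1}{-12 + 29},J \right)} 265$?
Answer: $- \frac{1855}{17} \approx -109.12$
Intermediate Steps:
$R{\left(b,O \right)} = O b$
$R{\left(\frac{1}{-12 + 29},J \right)} 265 = - \frac{7}{-12 + 29} \cdot 265 = - \frac{7}{17} \cdot 265 = \left(-7\right) \frac{1}{17} \cdot 265 = \left(- \frac{7}{17}\right) 265 = - \frac{1855}{17}$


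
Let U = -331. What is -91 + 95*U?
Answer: -31536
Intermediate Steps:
-91 + 95*U = -91 + 95*(-331) = -91 - 31445 = -31536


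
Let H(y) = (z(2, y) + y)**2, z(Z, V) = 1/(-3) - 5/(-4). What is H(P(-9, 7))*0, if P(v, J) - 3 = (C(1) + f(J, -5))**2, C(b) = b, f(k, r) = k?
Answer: 0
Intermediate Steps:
z(Z, V) = 11/12 (z(Z, V) = 1*(-1/3) - 5*(-1/4) = -1/3 + 5/4 = 11/12)
P(v, J) = 3 + (1 + J)**2
H(y) = (11/12 + y)**2
H(P(-9, 7))*0 = ((11 + 12*(3 + (1 + 7)**2))**2/144)*0 = ((11 + 12*(3 + 8**2))**2/144)*0 = ((11 + 12*(3 + 64))**2/144)*0 = ((11 + 12*67)**2/144)*0 = ((11 + 804)**2/144)*0 = ((1/144)*815**2)*0 = ((1/144)*664225)*0 = (664225/144)*0 = 0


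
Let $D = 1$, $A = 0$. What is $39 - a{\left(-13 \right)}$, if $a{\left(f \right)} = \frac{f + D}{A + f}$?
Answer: $\frac{495}{13} \approx 38.077$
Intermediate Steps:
$a{\left(f \right)} = \frac{1 + f}{f}$ ($a{\left(f \right)} = \frac{f + 1}{0 + f} = \frac{1 + f}{f}$)
$39 - a{\left(-13 \right)} = 39 - \frac{1 - 13}{-13} = 39 - \left(- \frac{1}{13}\right) \left(-12\right) = 39 - \frac{12}{13} = \frac{495}{13}$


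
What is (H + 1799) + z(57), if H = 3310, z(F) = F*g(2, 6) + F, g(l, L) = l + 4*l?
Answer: 5736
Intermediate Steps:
g(l, L) = 5*l
z(F) = 11*F (z(F) = F*(5*2) + F = F*10 + F = 10*F + F = 11*F)
(H + 1799) + z(57) = (3310 + 1799) + 11*57 = 5109 + 627 = 5736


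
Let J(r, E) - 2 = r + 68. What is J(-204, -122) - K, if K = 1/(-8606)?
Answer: -1153203/8606 ≈ -134.00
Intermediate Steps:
J(r, E) = 70 + r (J(r, E) = 2 + (r + 68) = 2 + (68 + r) = 70 + r)
K = -1/8606 ≈ -0.00011620
J(-204, -122) - K = (70 - 204) - 1*(-1/8606) = -134 + 1/8606 = -1153203/8606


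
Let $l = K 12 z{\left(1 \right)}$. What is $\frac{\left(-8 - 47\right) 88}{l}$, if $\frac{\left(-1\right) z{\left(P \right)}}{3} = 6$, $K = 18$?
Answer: $\frac{605}{486} \approx 1.2449$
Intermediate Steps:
$z{\left(P \right)} = -18$ ($z{\left(P \right)} = \left(-3\right) 6 = -18$)
$l = -3888$ ($l = 18 \cdot 12 \left(-18\right) = 216 \left(-18\right) = -3888$)
$\frac{\left(-8 - 47\right) 88}{l} = \frac{\left(-8 - 47\right) 88}{-3888} = \left(-55\right) 88 \left(- \frac{1}{3888}\right) = \left(-4840\right) \left(- \frac{1}{3888}\right) = \frac{605}{486}$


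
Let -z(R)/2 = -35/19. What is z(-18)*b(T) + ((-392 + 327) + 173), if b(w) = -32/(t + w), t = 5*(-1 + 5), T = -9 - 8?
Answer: 3916/57 ≈ 68.702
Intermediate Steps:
T = -17
t = 20 (t = 5*4 = 20)
z(R) = 70/19 (z(R) = -(-70)/19 = -2*(-35/19) = 70/19)
b(w) = -32/(20 + w)
z(-18)*b(T) + ((-392 + 327) + 173) = 70*(-32/(20 - 17))/19 + ((-392 + 327) + 173) = 70*(-32/3)/19 + (-65 + 173) = 70*(-32*⅓)/19 + 108 = (70/19)*(-32/3) + 108 = -2240/57 + 108 = 3916/57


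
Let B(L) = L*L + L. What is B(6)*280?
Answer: 11760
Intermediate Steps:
B(L) = L + L² (B(L) = L² + L = L + L²)
B(6)*280 = (6*(1 + 6))*280 = (6*7)*280 = 42*280 = 11760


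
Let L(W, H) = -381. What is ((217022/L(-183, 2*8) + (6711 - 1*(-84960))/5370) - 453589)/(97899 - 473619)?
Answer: 309719989273/256237282800 ≈ 1.2087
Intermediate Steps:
((217022/L(-183, 2*8) + (6711 - 1*(-84960))/5370) - 453589)/(97899 - 473619) = ((217022/(-381) + (6711 - 1*(-84960))/5370) - 453589)/(97899 - 473619) = ((217022*(-1/381) + (6711 + 84960)*(1/5370)) - 453589)/(-375720) = ((-217022/381 + 91671*(1/5370)) - 453589)*(-1/375720) = ((-217022/381 + 30557/1790) - 453589)*(-1/375720) = (-376827163/681990 - 453589)*(-1/375720) = -309719989273/681990*(-1/375720) = 309719989273/256237282800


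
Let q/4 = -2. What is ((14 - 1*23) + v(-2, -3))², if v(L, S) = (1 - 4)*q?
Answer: 225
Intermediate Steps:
q = -8 (q = 4*(-2) = -8)
v(L, S) = 24 (v(L, S) = (1 - 4)*(-8) = -3*(-8) = 24)
((14 - 1*23) + v(-2, -3))² = ((14 - 1*23) + 24)² = ((14 - 23) + 24)² = (-9 + 24)² = 15² = 225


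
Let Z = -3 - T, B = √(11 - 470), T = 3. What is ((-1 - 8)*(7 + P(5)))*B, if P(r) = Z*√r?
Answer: I*√51*(-189 + 162*√5) ≈ 1237.2*I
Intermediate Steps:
B = 3*I*√51 (B = √(-459) = 3*I*√51 ≈ 21.424*I)
Z = -6 (Z = -3 - 1*3 = -3 - 3 = -6)
P(r) = -6*√r
((-1 - 8)*(7 + P(5)))*B = ((-1 - 8)*(7 - 6*√5))*(3*I*√51) = (-9*(7 - 6*√5))*(3*I*√51) = (-63 + 54*√5)*(3*I*√51) = 3*I*√51*(-63 + 54*√5)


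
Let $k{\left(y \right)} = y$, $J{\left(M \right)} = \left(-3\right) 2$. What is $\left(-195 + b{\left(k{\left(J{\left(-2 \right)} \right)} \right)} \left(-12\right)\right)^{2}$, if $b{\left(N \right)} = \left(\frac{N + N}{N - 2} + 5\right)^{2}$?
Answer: $492804$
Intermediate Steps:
$J{\left(M \right)} = -6$
$b{\left(N \right)} = \left(5 + \frac{2 N}{-2 + N}\right)^{2}$ ($b{\left(N \right)} = \left(\frac{2 N}{-2 + N} + 5\right)^{2} = \left(5 + \frac{2 N}{-2 + N}\right)^{2}$)
$\left(-195 + b{\left(k{\left(J{\left(-2 \right)} \right)} \right)} \left(-12\right)\right)^{2} = \left(-195 + \frac{\left(-10 + 7 \left(-6\right)\right)^{2}}{\left(-2 - 6\right)^{2}} \left(-12\right)\right)^{2} = \left(-195 + \frac{\left(-10 - 42\right)^{2}}{64} \left(-12\right)\right)^{2} = \left(-195 + \left(-52\right)^{2} \cdot \frac{1}{64} \left(-12\right)\right)^{2} = \left(-195 + 2704 \cdot \frac{1}{64} \left(-12\right)\right)^{2} = \left(-195 + \frac{169}{4} \left(-12\right)\right)^{2} = \left(-195 - 507\right)^{2} = \left(-702\right)^{2} = 492804$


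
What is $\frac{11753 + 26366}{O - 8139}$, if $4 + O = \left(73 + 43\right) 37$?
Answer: $- \frac{38119}{3851} \approx -9.8985$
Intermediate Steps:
$O = 4288$ ($O = -4 + \left(73 + 43\right) 37 = -4 + 116 \cdot 37 = -4 + 4292 = 4288$)
$\frac{11753 + 26366}{O - 8139} = \frac{11753 + 26366}{4288 - 8139} = \frac{38119}{4288 - 8139} = \frac{38119}{-3851} = 38119 \left(- \frac{1}{3851}\right) = - \frac{38119}{3851}$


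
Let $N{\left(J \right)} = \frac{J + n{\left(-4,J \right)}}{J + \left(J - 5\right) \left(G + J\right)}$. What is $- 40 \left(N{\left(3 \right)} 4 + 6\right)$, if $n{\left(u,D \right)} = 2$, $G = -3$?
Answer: $- \frac{1520}{3} \approx -506.67$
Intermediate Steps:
$N{\left(J \right)} = \frac{2 + J}{J + \left(-5 + J\right) \left(-3 + J\right)}$ ($N{\left(J \right)} = \frac{J + 2}{J + \left(J - 5\right) \left(-3 + J\right)} = \frac{2 + J}{J + \left(-5 + J\right) \left(-3 + J\right)}$)
$- 40 \left(N{\left(3 \right)} 4 + 6\right) = - 40 \left(\frac{2 + 3}{15 + 3^{2} - 21} \cdot 4 + 6\right) = - 40 \left(\frac{1}{15 + 9 - 21} \cdot 5 \cdot 4 + 6\right) = - 40 \left(\frac{1}{3} \cdot 5 \cdot 4 + 6\right) = - 40 \left(\frac{5}{3} \cdot 4 + 6\right) = - 40 \left(\frac{20}{3} + 6\right) = \left(-40\right) \frac{38}{3} = - \frac{1520}{3}$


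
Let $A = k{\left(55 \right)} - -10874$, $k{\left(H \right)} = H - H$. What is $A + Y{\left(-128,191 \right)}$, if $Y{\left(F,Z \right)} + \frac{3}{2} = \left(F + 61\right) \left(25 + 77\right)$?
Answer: $\frac{8077}{2} \approx 4038.5$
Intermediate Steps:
$k{\left(H \right)} = 0$
$Y{\left(F,Z \right)} = \frac{12441}{2} + 102 F$ ($Y{\left(F,Z \right)} = - \frac{3}{2} + \left(F + 61\right) \left(25 + 77\right) = - \frac{3}{2} + \left(61 + F\right) 102 = - \frac{3}{2} + \left(6222 + 102 F\right) = \frac{12441}{2} + 102 F$)
$A = 10874$ ($A = 0 - -10874 = 0 + 10874 = 10874$)
$A + Y{\left(-128,191 \right)} = 10874 + \left(\frac{12441}{2} + 102 \left(-128\right)\right) = 10874 + \left(\frac{12441}{2} - 13056\right) = 10874 - \frac{13671}{2} = \frac{8077}{2}$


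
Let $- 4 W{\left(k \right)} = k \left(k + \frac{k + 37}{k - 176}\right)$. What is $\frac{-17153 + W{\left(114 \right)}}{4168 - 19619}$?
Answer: $\frac{2521241}{1915924} \approx 1.3159$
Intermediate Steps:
$W{\left(k \right)} = - \frac{k \left(k + \frac{37 + k}{-176 + k}\right)}{4}$ ($W{\left(k \right)} = - \frac{k \left(k + \frac{k + 37}{k - 176}\right)}{4} = - \frac{k \left(k + \frac{37 + k}{-176 + k}\right)}{4}$)
$\frac{-17153 + W{\left(114 \right)}}{4168 - 19619} = \frac{-17153 + \frac{1}{4} \cdot 114 \frac{1}{-176 + 114} \left(-37 - 114^{2} + 175 \cdot 114\right)}{4168 - 19619} = \frac{-17153 + \frac{1}{4} \cdot 114 \frac{1}{-62} \left(-37 - 12996 + 19950\right)}{-15451} = \left(-17153 + \frac{1}{4} \cdot 114 \left(- \frac{1}{62}\right) \left(-37 - 12996 + 19950\right)\right) \left(- \frac{1}{15451}\right) = \left(-17153 + \frac{1}{4} \cdot 114 \left(- \frac{1}{62}\right) 6917\right) \left(- \frac{1}{15451}\right) = \left(-17153 - \frac{394269}{124}\right) \left(- \frac{1}{15451}\right) = \left(- \frac{2521241}{124}\right) \left(- \frac{1}{15451}\right) = \frac{2521241}{1915924}$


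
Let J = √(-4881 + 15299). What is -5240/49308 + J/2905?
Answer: -1310/12327 + √10418/2905 ≈ -0.071135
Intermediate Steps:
J = √10418 ≈ 102.07
-5240/49308 + J/2905 = -5240/49308 + √10418/2905 = -5240*1/49308 + √10418*(1/2905) = -1310/12327 + √10418/2905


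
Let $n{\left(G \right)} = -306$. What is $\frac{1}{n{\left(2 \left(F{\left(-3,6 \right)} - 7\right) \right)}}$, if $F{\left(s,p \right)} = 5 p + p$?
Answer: $- \frac{1}{306} \approx -0.003268$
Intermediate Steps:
$F{\left(s,p \right)} = 6 p$
$\frac{1}{n{\left(2 \left(F{\left(-3,6 \right)} - 7\right) \right)}} = \frac{1}{-306} = - \frac{1}{306}$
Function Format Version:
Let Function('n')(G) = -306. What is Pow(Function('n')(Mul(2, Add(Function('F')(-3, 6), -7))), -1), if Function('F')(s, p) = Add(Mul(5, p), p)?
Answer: Rational(-1, 306) ≈ -0.0032680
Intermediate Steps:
Function('F')(s, p) = Mul(6, p)
Pow(Function('n')(Mul(2, Add(Function('F')(-3, 6), -7))), -1) = Pow(-306, -1) = Rational(-1, 306)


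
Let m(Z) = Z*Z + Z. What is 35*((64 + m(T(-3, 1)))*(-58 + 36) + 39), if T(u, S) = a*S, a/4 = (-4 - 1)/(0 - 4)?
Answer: -71015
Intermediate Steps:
a = 5 (a = 4*((-4 - 1)/(0 - 4)) = 4*(-5/(-4)) = 4*(-5*(-¼)) = 4*(5/4) = 5)
T(u, S) = 5*S
m(Z) = Z + Z² (m(Z) = Z² + Z = Z + Z²)
35*((64 + m(T(-3, 1)))*(-58 + 36) + 39) = 35*((64 + (5*1)*(1 + 5*1))*(-58 + 36) + 39) = 35*((64 + 5*(1 + 5))*(-22) + 39) = 35*((64 + 5*6)*(-22) + 39) = 35*((64 + 30)*(-22) + 39) = 35*(94*(-22) + 39) = 35*(-2068 + 39) = 35*(-2029) = -71015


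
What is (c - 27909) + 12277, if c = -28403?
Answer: -44035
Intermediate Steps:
(c - 27909) + 12277 = (-28403 - 27909) + 12277 = -56312 + 12277 = -44035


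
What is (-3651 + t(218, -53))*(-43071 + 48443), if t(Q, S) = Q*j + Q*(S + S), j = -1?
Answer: -144920444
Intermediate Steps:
t(Q, S) = -Q + 2*Q*S (t(Q, S) = Q*(-1) + Q*(S + S) = -Q + Q*(2*S) = -Q + 2*Q*S)
(-3651 + t(218, -53))*(-43071 + 48443) = (-3651 + 218*(-1 + 2*(-53)))*(-43071 + 48443) = (-3651 + 218*(-1 - 106))*5372 = (-3651 + 218*(-107))*5372 = (-3651 - 23326)*5372 = -26977*5372 = -144920444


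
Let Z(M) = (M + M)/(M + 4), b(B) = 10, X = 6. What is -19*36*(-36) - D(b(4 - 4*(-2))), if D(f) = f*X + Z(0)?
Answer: 24564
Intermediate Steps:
Z(M) = 2*M/(4 + M) (Z(M) = (2*M)/(4 + M) = 2*M/(4 + M))
D(f) = 6*f (D(f) = f*6 + 2*0/(4 + 0) = 6*f + 2*0/4 = 6*f + 2*0*(¼) = 6*f + 0 = 6*f)
-19*36*(-36) - D(b(4 - 4*(-2))) = -19*36*(-36) - 6*10 = -684*(-36) - 1*60 = 24624 - 60 = 24564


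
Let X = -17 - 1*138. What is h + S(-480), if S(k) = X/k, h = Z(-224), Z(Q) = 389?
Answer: 37375/96 ≈ 389.32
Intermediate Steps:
h = 389
X = -155 (X = -17 - 138 = -155)
S(k) = -155/k
h + S(-480) = 389 - 155/(-480) = 389 - 155*(-1/480) = 389 + 31/96 = 37375/96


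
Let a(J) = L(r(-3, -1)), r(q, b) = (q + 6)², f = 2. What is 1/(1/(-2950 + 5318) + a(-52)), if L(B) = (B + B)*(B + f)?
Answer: 2368/468865 ≈ 0.0050505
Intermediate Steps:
r(q, b) = (6 + q)²
L(B) = 2*B*(2 + B) (L(B) = (B + B)*(B + 2) = (2*B)*(2 + B) = 2*B*(2 + B))
a(J) = 198 (a(J) = 2*(6 - 3)²*(2 + (6 - 3)²) = 2*3²*(2 + 3²) = 2*9*(2 + 9) = 2*9*11 = 198)
1/(1/(-2950 + 5318) + a(-52)) = 1/(1/(-2950 + 5318) + 198) = 1/(1/2368 + 198) = 1/(468865/2368) = 2368/468865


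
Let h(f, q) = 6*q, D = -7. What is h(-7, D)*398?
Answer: -16716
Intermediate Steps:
h(-7, D)*398 = (6*(-7))*398 = -42*398 = -16716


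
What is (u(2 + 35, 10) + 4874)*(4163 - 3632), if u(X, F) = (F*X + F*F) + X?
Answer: 2857311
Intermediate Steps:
u(X, F) = X + F² + F*X (u(X, F) = (F*X + F²) + X = (F² + F*X) + X = X + F² + F*X)
(u(2 + 35, 10) + 4874)*(4163 - 3632) = (((2 + 35) + 10² + 10*(2 + 35)) + 4874)*(4163 - 3632) = ((37 + 100 + 10*37) + 4874)*531 = ((37 + 100 + 370) + 4874)*531 = (507 + 4874)*531 = 5381*531 = 2857311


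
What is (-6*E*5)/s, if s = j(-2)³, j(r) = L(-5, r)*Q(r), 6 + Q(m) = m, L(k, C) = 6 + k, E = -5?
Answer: -75/256 ≈ -0.29297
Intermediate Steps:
Q(m) = -6 + m
j(r) = -6 + r (j(r) = (6 - 5)*(-6 + r) = 1*(-6 + r) = -6 + r)
s = -512 (s = (-6 - 2)³ = (-8)³ = -512)
(-6*E*5)/s = (-6*(-5)*5)/(-512) = (30*5)*(-1/512) = 150*(-1/512) = -75/256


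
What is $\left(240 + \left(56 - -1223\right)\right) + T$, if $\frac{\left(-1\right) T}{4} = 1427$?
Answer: $-4189$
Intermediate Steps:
$T = -5708$ ($T = \left(-4\right) 1427 = -5708$)
$\left(240 + \left(56 - -1223\right)\right) + T = \left(240 + \left(56 - -1223\right)\right) - 5708 = \left(240 + \left(56 + 1223\right)\right) - 5708 = \left(240 + 1279\right) - 5708 = 1519 - 5708 = -4189$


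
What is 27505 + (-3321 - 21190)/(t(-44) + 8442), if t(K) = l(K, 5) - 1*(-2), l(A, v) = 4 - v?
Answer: 232200204/8443 ≈ 27502.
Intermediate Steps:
t(K) = 1 (t(K) = (4 - 1*5) - 1*(-2) = (4 - 5) + 2 = -1 + 2 = 1)
27505 + (-3321 - 21190)/(t(-44) + 8442) = 27505 + (-3321 - 21190)/(1 + 8442) = 27505 - 24511/8443 = 232200204/8443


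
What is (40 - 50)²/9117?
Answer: 100/9117 ≈ 0.010969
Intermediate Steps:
(40 - 50)²/9117 = (-10)²*(1/9117) = 100*(1/9117) = 100/9117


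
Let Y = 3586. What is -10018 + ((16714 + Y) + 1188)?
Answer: 11470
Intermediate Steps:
-10018 + ((16714 + Y) + 1188) = -10018 + ((16714 + 3586) + 1188) = -10018 + (20300 + 1188) = -10018 + 21488 = 11470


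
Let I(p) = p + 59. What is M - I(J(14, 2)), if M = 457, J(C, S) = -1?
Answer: 399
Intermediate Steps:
I(p) = 59 + p
M - I(J(14, 2)) = 457 - (59 - 1) = 457 - 1*58 = 457 - 58 = 399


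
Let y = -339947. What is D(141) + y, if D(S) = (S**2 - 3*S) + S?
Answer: -320348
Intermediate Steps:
D(S) = S**2 - 2*S
D(141) + y = 141*(-2 + 141) - 339947 = 141*139 - 339947 = 19599 - 339947 = -320348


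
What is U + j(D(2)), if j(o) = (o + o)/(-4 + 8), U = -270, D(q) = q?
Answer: -269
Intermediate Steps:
j(o) = o/2 (j(o) = (2*o)/4 = (2*o)*(1/4) = o/2)
U + j(D(2)) = -270 + (1/2)*2 = -270 + 1 = -269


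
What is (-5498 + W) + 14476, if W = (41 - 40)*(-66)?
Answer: 8912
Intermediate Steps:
W = -66 (W = 1*(-66) = -66)
(-5498 + W) + 14476 = (-5498 - 66) + 14476 = -5564 + 14476 = 8912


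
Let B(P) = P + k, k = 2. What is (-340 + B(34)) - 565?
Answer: -869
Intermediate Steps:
B(P) = 2 + P (B(P) = P + 2 = 2 + P)
(-340 + B(34)) - 565 = (-340 + (2 + 34)) - 565 = (-340 + 36) - 565 = -304 - 565 = -869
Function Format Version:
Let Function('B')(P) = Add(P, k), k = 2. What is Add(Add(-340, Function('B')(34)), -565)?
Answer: -869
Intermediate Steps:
Function('B')(P) = Add(2, P) (Function('B')(P) = Add(P, 2) = Add(2, P))
Add(Add(-340, Function('B')(34)), -565) = Add(Add(-340, Add(2, 34)), -565) = Add(Add(-340, 36), -565) = Add(-304, -565) = -869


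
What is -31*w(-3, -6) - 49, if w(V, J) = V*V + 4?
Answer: -452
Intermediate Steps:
w(V, J) = 4 + V² (w(V, J) = V² + 4 = 4 + V²)
-31*w(-3, -6) - 49 = -31*(4 + (-3)²) - 49 = -31*(4 + 9) - 49 = -31*13 - 49 = -403 - 49 = -452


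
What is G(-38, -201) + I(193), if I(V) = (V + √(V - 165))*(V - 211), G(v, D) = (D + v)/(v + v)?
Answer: -263785/76 - 36*√7 ≈ -3566.1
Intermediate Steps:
G(v, D) = (D + v)/(2*v) (G(v, D) = (D + v)/((2*v)) = (D + v)*(1/(2*v)) = (D + v)/(2*v))
I(V) = (-211 + V)*(V + √(-165 + V)) (I(V) = (V + √(-165 + V))*(-211 + V) = (-211 + V)*(V + √(-165 + V)))
G(-38, -201) + I(193) = (½)*(-201 - 38)/(-38) + (193² - 211*193 - 211*√(-165 + 193) + 193*√(-165 + 193)) = (½)*(-1/38)*(-239) + (37249 - 40723 - 422*√7 + 193*√28) = 239/76 + (37249 - 40723 - 422*√7 + 193*(2*√7)) = 239/76 + (37249 - 40723 - 422*√7 + 386*√7) = 239/76 + (-3474 - 36*√7) = -263785/76 - 36*√7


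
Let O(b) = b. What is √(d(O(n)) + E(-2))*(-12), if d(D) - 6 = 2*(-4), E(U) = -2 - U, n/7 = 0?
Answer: -12*I*√2 ≈ -16.971*I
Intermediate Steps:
n = 0 (n = 7*0 = 0)
d(D) = -2 (d(D) = 6 + 2*(-4) = 6 - 8 = -2)
√(d(O(n)) + E(-2))*(-12) = √(-2 + (-2 - 1*(-2)))*(-12) = √(-2 + (-2 + 2))*(-12) = √(-2 + 0)*(-12) = √(-2)*(-12) = (I*√2)*(-12) = -12*I*√2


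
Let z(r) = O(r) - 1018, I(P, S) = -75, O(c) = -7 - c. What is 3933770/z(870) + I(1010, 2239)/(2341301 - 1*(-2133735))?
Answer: -3520752501569/1696038644 ≈ -2075.9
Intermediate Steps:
z(r) = -1025 - r (z(r) = (-7 - r) - 1018 = -1025 - r)
3933770/z(870) + I(1010, 2239)/(2341301 - 1*(-2133735)) = 3933770/(-1025 - 1*870) - 75/(2341301 - 1*(-2133735)) = 3933770/(-1025 - 870) - 75/(2341301 + 2133735) = 3933770/(-1895) - 75/4475036 = 3933770*(-1/1895) - 75*1/4475036 = -786754/379 - 75/4475036 = -3520752501569/1696038644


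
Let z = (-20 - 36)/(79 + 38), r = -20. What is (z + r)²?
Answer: 5740816/13689 ≈ 419.37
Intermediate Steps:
z = -56/117 ≈ -0.47863
(z + r)² = (-56/117 - 20)² = (-2396/117)² = 5740816/13689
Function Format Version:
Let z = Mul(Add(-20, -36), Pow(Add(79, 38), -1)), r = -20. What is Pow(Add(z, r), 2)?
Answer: Rational(5740816, 13689) ≈ 419.37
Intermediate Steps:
z = Rational(-56, 117) (z = Mul(-56, Pow(117, -1)) = Mul(-56, Rational(1, 117)) = Rational(-56, 117) ≈ -0.47863)
Pow(Add(z, r), 2) = Pow(Add(Rational(-56, 117), -20), 2) = Pow(Rational(-2396, 117), 2) = Rational(5740816, 13689)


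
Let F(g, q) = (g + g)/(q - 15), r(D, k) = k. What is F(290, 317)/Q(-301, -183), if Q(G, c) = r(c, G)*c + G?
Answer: 145/4136041 ≈ 3.5058e-5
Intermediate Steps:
F(g, q) = 2*g/(-15 + q) (F(g, q) = (2*g)/(-15 + q) = 2*g/(-15 + q))
Q(G, c) = G + G*c (Q(G, c) = G*c + G = G + G*c)
F(290, 317)/Q(-301, -183) = (2*290/(-15 + 317))/((-301*(1 - 183))) = (2*290/302)/((-301*(-182))) = (2*290*(1/302))/54782 = (290/151)*(1/54782) = 145/4136041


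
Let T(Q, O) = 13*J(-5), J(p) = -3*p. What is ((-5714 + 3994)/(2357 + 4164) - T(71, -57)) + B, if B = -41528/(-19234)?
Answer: -12110068311/62712457 ≈ -193.10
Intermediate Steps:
T(Q, O) = 195 (T(Q, O) = 13*(-3*(-5)) = 13*15 = 195)
B = 20764/9617 (B = -41528*(-1/19234) = 20764/9617 ≈ 2.1591)
((-5714 + 3994)/(2357 + 4164) - T(71, -57)) + B = ((-5714 + 3994)/(2357 + 4164) - 1*195) + 20764/9617 = (-1720/6521 - 195) + 20764/9617 = -1273315/6521 + 20764/9617 = -12110068311/62712457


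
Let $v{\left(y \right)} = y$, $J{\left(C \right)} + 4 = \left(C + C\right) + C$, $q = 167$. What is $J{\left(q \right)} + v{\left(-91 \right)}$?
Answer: $406$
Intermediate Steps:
$J{\left(C \right)} = -4 + 3 C$ ($J{\left(C \right)} = -4 + \left(\left(C + C\right) + C\right) = -4 + \left(2 C + C\right) = -4 + 3 C$)
$J{\left(q \right)} + v{\left(-91 \right)} = \left(-4 + 3 \cdot 167\right) - 91 = \left(-4 + 501\right) - 91 = 497 - 91 = 406$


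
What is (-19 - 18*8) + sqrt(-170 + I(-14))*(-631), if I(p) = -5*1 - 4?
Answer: -163 - 631*I*sqrt(179) ≈ -163.0 - 8442.2*I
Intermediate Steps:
I(p) = -9 (I(p) = -5 - 4 = -9)
(-19 - 18*8) + sqrt(-170 + I(-14))*(-631) = (-19 - 18*8) + sqrt(-170 - 9)*(-631) = (-19 - 144) + sqrt(-179)*(-631) = -163 + (I*sqrt(179))*(-631) = -163 - 631*I*sqrt(179)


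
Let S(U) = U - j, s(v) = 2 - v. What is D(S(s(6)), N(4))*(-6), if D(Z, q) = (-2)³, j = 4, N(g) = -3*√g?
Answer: 48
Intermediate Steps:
S(U) = -4 + U (S(U) = U - 1*4 = U - 4 = -4 + U)
D(Z, q) = -8
D(S(s(6)), N(4))*(-6) = -8*(-6) = 48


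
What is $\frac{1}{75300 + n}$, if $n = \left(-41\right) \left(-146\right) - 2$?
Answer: $\frac{1}{81284} \approx 1.2303 \cdot 10^{-5}$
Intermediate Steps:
$n = 5984$ ($n = 5986 - 2 = 5984$)
$\frac{1}{75300 + n} = \frac{1}{75300 + 5984} = \frac{1}{81284}$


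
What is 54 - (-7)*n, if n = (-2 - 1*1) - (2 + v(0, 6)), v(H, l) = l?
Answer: -23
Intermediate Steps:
n = -11 (n = (-2 - 1*1) - (2 + 6) = (-2 - 1) - 1*8 = -3 - 8 = -11)
54 - (-7)*n = 54 - (-7)*(-11) = 54 - 1*77 = 54 - 77 = -23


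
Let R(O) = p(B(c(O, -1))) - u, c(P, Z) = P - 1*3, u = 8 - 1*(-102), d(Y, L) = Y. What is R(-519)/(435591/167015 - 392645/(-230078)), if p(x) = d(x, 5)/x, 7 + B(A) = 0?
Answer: -4188486011530/165797510773 ≈ -25.263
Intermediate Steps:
u = 110 (u = 8 + 102 = 110)
c(P, Z) = -3 + P (c(P, Z) = P - 3 = -3 + P)
B(A) = -7 (B(A) = -7 + 0 = -7)
p(x) = 1 (p(x) = x/x = 1)
R(O) = -109 (R(O) = 1 - 1*110 = 1 - 110 = -109)
R(-519)/(435591/167015 - 392645/(-230078)) = -109/(435591/167015 - 392645/(-230078)) = -109/(435591*(1/167015) - 392645*(-1/230078)) = -109/(435591/167015 + 392645/230078) = -109/165797510773/38426477170 = -109*38426477170/165797510773 = -4188486011530/165797510773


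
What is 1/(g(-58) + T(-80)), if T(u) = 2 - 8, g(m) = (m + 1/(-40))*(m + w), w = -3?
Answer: 40/141341 ≈ 0.00028300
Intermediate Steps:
g(m) = (-3 + m)*(-1/40 + m) (g(m) = (m + 1/(-40))*(m - 3) = (m - 1/40)*(-3 + m) = (-1/40 + m)*(-3 + m) = (-3 + m)*(-1/40 + m))
T(u) = -6
1/(g(-58) + T(-80)) = 1/((3/40 + (-58)**2 - 121/40*(-58)) - 6) = 1/((3/40 + 3364 + 3509/20) - 6) = 1/(141581/40 - 6) = 1/(141341/40) = 40/141341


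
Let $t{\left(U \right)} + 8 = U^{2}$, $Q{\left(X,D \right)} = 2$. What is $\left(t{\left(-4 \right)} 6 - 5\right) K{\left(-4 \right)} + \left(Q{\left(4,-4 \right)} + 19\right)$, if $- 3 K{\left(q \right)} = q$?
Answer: $\frac{235}{3} \approx 78.333$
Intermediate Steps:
$K{\left(q \right)} = - \frac{q}{3}$
$t{\left(U \right)} = -8 + U^{2}$
$\left(t{\left(-4 \right)} 6 - 5\right) K{\left(-4 \right)} + \left(Q{\left(4,-4 \right)} + 19\right) = \left(\left(-8 + \left(-4\right)^{2}\right) 6 - 5\right) \left(\left(- \frac{1}{3}\right) \left(-4\right)\right) + \left(2 + 19\right) = \left(\left(-8 + 16\right) 6 - 5\right) \frac{4}{3} + 21 = \left(8 \cdot 6 - 5\right) \frac{4}{3} + 21 = \left(48 - 5\right) \frac{4}{3} + 21 = 43 \cdot \frac{4}{3} + 21 = \frac{172}{3} + 21 = \frac{235}{3}$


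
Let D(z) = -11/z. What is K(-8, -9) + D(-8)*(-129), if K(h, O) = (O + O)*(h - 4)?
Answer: 309/8 ≈ 38.625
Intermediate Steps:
K(h, O) = 2*O*(-4 + h) (K(h, O) = (2*O)*(-4 + h) = 2*O*(-4 + h))
K(-8, -9) + D(-8)*(-129) = 2*(-9)*(-4 - 8) - 11/(-8)*(-129) = 2*(-9)*(-12) - 11*(-1/8)*(-129) = 216 + (11/8)*(-129) = 216 - 1419/8 = 309/8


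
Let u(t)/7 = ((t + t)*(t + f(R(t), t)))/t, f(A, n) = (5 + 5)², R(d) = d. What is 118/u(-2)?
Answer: 59/686 ≈ 0.086006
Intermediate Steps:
f(A, n) = 100 (f(A, n) = 10² = 100)
u(t) = 1400 + 14*t (u(t) = 7*(((t + t)*(t + 100))/t) = 7*(((2*t)*(100 + t))/t) = 7*((2*t*(100 + t))/t) = 7*(200 + 2*t) = 1400 + 14*t)
118/u(-2) = 118/(1400 + 14*(-2)) = 118/(1400 - 28) = 118/1372 = 118*(1/1372) = 59/686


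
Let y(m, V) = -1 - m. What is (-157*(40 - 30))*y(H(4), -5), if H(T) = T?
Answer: 7850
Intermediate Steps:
(-157*(40 - 30))*y(H(4), -5) = (-157*(40 - 30))*(-1 - 1*4) = (-157*10)*(-1 - 4) = -1570*(-5) = 7850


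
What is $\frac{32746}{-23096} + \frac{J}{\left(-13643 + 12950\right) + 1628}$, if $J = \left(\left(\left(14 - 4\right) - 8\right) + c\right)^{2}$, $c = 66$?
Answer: $\frac{2240541}{635140} \approx 3.5276$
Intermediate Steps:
$J = 4624$ ($J = \left(\left(\left(14 - 4\right) - 8\right) + 66\right)^{2} = \left(\left(10 - 8\right) + 66\right)^{2} = \left(2 + 66\right)^{2} = 68^{2} = 4624$)
$\frac{32746}{-23096} + \frac{J}{\left(-13643 + 12950\right) + 1628} = \frac{32746}{-23096} + \frac{4624}{\left(-13643 + 12950\right) + 1628} = 32746 \left(- \frac{1}{23096}\right) + \frac{4624}{-693 + 1628} = - \frac{16373}{11548} + \frac{4624}{935} = - \frac{16373}{11548} + 4624 \cdot \frac{1}{935} = - \frac{16373}{11548} + \frac{272}{55} = \frac{2240541}{635140}$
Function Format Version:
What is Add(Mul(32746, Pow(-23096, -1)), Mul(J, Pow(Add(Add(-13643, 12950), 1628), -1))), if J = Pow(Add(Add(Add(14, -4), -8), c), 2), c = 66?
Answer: Rational(2240541, 635140) ≈ 3.5276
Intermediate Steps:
J = 4624 (J = Pow(Add(Add(Add(14, -4), -8), 66), 2) = Pow(Add(Add(10, -8), 66), 2) = Pow(Add(2, 66), 2) = Pow(68, 2) = 4624)
Add(Mul(32746, Pow(-23096, -1)), Mul(J, Pow(Add(Add(-13643, 12950), 1628), -1))) = Add(Mul(32746, Pow(-23096, -1)), Mul(4624, Pow(Add(Add(-13643, 12950), 1628), -1))) = Add(Mul(32746, Rational(-1, 23096)), Mul(4624, Pow(Add(-693, 1628), -1))) = Add(Rational(-16373, 11548), Mul(4624, Pow(935, -1))) = Add(Rational(-16373, 11548), Mul(4624, Rational(1, 935))) = Add(Rational(-16373, 11548), Rational(272, 55)) = Rational(2240541, 635140)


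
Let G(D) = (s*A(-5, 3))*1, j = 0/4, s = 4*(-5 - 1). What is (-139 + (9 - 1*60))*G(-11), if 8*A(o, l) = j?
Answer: 0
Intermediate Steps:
s = -24 (s = 4*(-6) = -24)
j = 0 (j = 0*(1/4) = 0)
A(o, l) = 0 (A(o, l) = (1/8)*0 = 0)
G(D) = 0 (G(D) = -24*0*1 = 0*1 = 0)
(-139 + (9 - 1*60))*G(-11) = (-139 + (9 - 1*60))*0 = (-139 + (9 - 60))*0 = (-139 - 51)*0 = -190*0 = 0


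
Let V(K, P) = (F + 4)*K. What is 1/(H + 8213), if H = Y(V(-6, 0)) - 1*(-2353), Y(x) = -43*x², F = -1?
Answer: -1/3366 ≈ -0.00029709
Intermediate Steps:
V(K, P) = 3*K (V(K, P) = (-1 + 4)*K = 3*K)
H = -11579 (H = -43*(3*(-6))² - 1*(-2353) = -43*(-18)² + 2353 = -43*324 + 2353 = -13932 + 2353 = -11579)
1/(H + 8213) = 1/(-11579 + 8213) = 1/(-3366) = -1/3366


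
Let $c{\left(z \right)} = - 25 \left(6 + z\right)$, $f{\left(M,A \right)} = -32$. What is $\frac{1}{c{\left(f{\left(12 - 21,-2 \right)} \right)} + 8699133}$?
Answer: $\frac{1}{8699783} \approx 1.1495 \cdot 10^{-7}$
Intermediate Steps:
$c{\left(z \right)} = -150 - 25 z$
$\frac{1}{c{\left(f{\left(12 - 21,-2 \right)} \right)} + 8699133} = \frac{1}{\left(-150 - -800\right) + 8699133} = \frac{1}{\left(-150 + 800\right) + 8699133} = \frac{1}{650 + 8699133} = \frac{1}{8699783}$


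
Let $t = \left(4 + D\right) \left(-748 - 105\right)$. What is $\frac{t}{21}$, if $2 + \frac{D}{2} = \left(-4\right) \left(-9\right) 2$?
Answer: $- \frac{40944}{7} \approx -5849.1$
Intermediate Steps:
$D = 140$ ($D = -4 + 2 \left(-4\right) \left(-9\right) 2 = -4 + 2 \cdot 36 \cdot 2 = -4 + 2 \cdot 72 = -4 + 144 = 140$)
$t = -122832$ ($t = \left(4 + 140\right) \left(-748 - 105\right) = 144 \left(-853\right) = -122832$)
$\frac{t}{21} = - \frac{122832}{21} = \left(-122832\right) \frac{1}{21} = - \frac{40944}{7}$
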